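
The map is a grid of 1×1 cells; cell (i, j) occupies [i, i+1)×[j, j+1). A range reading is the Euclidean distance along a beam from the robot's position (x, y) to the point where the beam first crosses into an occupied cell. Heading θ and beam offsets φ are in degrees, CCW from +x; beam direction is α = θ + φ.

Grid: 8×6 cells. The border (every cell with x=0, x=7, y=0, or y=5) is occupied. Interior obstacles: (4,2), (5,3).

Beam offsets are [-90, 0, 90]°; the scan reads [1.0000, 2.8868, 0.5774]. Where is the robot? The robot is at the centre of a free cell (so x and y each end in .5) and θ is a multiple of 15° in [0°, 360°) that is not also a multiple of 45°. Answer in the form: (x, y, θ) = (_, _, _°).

(x, y, θ) = (3.5, 1.5, 150°)

Enumerate (i+0.5, j+0.5, θ) over the 22 free cells and 16 admissible headings. For each, cast all 3 beams and compare to the given ranges.
  (1.5, 1.5, 345°): beam 1 = 0.5176 ≠ 1.0000 ✗
  (4.5, 1.5, 210°): beam 1 = 0.5774 ≠ 1.0000 ✗
  (2.5, 2.5, 30°): beam 1 = 1.7321 ≠ 1.0000 ✗
  (3.5, 1.5, 345°): beam 1 = 0.5176 ≠ 1.0000 ✗
  (2.5, 4.5, 75°): beam 1 = 2.5882 ≠ 1.0000 ✗
  …
  (3.5, 1.5, 150°): r_1=1.0000, r_2=2.8868, r_3=0.5774 — all match ✓
Only this pose fits every beam.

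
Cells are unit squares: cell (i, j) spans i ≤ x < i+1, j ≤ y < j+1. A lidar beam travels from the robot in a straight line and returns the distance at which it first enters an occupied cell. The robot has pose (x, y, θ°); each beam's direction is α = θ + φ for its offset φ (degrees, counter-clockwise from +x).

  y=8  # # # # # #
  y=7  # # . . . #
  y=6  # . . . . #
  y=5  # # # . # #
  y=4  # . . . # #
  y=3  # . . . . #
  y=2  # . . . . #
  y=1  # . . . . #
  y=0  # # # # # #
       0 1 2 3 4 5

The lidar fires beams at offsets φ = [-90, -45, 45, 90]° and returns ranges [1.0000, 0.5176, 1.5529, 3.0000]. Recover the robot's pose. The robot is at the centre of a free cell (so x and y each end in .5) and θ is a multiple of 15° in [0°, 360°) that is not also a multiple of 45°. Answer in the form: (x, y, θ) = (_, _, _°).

(x, y, θ) = (4.5, 2.5, 30°)

Enumerate (i+0.5, j+0.5, θ) over the 23 free cells and 16 admissible headings. For each, cast all 4 beams and compare to the given ranges.
  (3.5, 7.5, 30°): beam 1 = 1.7321 ≠ 1.0000 ✗
  (4.5, 2.5, 255°): beam 1 = 3.6235 ≠ 1.0000 ✗
  (1.5, 4.5, 300°): beam 1 = 0.5774 ≠ 1.0000 ✗
  …
  (4.5, 2.5, 30°): r_1=1.0000, r_2=0.5176, r_3=1.5529, r_4=3.0000 — all match ✓
Only this pose fits every beam.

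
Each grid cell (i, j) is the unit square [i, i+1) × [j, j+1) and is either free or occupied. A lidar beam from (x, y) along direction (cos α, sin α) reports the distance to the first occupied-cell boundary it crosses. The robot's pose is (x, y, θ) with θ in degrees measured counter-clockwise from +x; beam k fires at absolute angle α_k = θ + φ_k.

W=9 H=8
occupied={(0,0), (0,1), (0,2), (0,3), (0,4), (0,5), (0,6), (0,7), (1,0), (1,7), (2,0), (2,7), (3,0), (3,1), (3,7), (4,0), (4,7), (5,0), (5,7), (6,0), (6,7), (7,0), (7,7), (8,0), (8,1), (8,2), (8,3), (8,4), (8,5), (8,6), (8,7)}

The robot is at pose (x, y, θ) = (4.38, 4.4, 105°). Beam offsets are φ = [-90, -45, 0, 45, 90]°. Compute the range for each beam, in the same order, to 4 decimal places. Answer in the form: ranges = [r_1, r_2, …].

ranges = [3.7477, 3.0022, 2.6917, 3.9029, 3.4992]

beam 1: φ=-90°, α=15°
  cosα=0.9659 sinα=0.2588 | (4,4) | tMaxX 0.6419 tMaxY 2.3182 | tΔX 1.0353 tΔY 3.8637
    t=0.6419 [x] (5,4)
    t=1.6771 [x] (6,4)
    t=2.3182 [y] (6,5)
    t=2.7124 [x] (7,5)
    t=3.7477 [x] (8,5) — stop
  → r_1 = 3.7477
beam 2: φ=-45°, α=60°
  cosα=0.5000 sinα=0.8660 | (4,4) | tMaxX 1.2400 tMaxY 0.6928 | tΔX 2.0000 tΔY 1.1547
    t=0.6928 [y] (4,5)
    t=1.2400 [x] (5,5)
    t=1.8475 [y] (5,6)
    t=3.0022 [y] (5,7) — stop
  → r_2 = 3.0022
beam 3: φ=0°, α=105°
  cosα=-0.2588 sinα=0.9659 | (4,4) | tMaxX 1.4682 tMaxY 0.6212 | tΔX 3.8637 tΔY 1.0353
    t=0.6212 [y] (4,5)
    t=1.4682 [x] (3,5)
    t=1.6564 [y] (3,6)
    t=2.6917 [y] (3,7) — stop
  → r_3 = 2.6917
beam 4: φ=45°, α=150°
  cosα=-0.8660 sinα=0.5000 | (4,4) | tMaxX 0.4388 tMaxY 1.2000 | tΔX 1.1547 tΔY 2.0000
    t=0.4388 [x] (3,4)
    t=1.2000 [y] (3,5)
    t=1.5935 [x] (2,5)
    t=2.7482 [x] (1,5)
    t=3.2000 [y] (1,6)
    t=3.9029 [x] (0,6) — stop
  → r_4 = 3.9029
beam 5: φ=90°, α=195°
  cosα=-0.9659 sinα=-0.2588 | (4,4) | tMaxX 0.3934 tMaxY 1.5455 | tΔX 1.0353 tΔY 3.8637
    t=0.3934 [x] (3,4)
    t=1.4287 [x] (2,4)
    t=1.5455 [y] (2,3)
    t=2.4640 [x] (1,3)
    t=3.4992 [x] (0,3) — stop
  → r_5 = 3.4992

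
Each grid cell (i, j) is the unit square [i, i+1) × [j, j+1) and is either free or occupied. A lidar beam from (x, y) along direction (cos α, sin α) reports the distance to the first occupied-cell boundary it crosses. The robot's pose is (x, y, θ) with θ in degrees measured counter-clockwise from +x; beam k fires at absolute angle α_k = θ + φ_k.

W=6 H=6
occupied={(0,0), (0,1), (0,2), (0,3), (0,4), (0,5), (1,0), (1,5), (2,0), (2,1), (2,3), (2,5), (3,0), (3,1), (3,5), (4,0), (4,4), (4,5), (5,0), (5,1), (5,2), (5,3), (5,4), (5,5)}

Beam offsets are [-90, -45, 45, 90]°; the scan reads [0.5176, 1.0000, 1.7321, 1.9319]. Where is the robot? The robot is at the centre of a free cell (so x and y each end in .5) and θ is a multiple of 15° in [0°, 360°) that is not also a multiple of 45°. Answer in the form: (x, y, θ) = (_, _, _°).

Enumerate (i+0.5, j+0.5, θ) over the 12 free cells and 16 admissible headings. For each, cast all 4 beams and compare to the given ranges.
  (4.5, 2.5, 60°): beam 1 = 0.5774 ≠ 0.5176 ✗
  (1.5, 4.5, 120°): beam 1 = 1.0000 ≠ 0.5176 ✗
  (1.5, 2.5, 255°): beam 2 = 0.5774 ≠ 1.0000 ✗
  (4.5, 1.5, 300°): beam 1 = 0.5774 ≠ 0.5176 ✗
  …
  (4.5, 2.5, 105°): r_1=0.5176, r_2=1.0000, r_3=1.7321, r_4=1.9319 — all match ✓
Only this pose fits every beam.

(x, y, θ) = (4.5, 2.5, 105°)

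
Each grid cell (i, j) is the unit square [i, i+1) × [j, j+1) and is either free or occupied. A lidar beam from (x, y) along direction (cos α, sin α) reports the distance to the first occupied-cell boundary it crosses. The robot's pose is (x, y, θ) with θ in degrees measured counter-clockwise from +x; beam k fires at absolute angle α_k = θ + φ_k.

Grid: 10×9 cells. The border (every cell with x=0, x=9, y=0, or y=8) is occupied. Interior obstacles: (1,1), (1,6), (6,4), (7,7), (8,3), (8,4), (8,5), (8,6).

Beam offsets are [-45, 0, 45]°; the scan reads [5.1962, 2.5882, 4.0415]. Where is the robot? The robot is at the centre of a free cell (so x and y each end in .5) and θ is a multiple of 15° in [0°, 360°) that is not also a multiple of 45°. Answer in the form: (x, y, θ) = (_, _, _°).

Enumerate (i+0.5, j+0.5, θ) over the 48 free cells and 16 admissible headings. For each, cast all 3 beams and compare to the given ranges.
  (1.5, 3.5, 330°): beam 1 = 1.5529 ≠ 5.1962 ✗
  (6.5, 5.5, 210°): beam 1 = 4.6587 ≠ 5.1962 ✗
  (5.5, 6.5, 60°): beam 1 = 1.9319 ≠ 5.1962 ✗
  (7.5, 6.5, 60°): beam 1 = 0.5176 ≠ 5.1962 ✗
  (2.5, 3.5, 210°): beam 1 = 1.5529 ≠ 5.1962 ✗
  …
  (3.5, 5.5, 345°): r_1=5.1962, r_2=2.5882, r_3=4.0415 — all match ✓
Only this pose fits every beam.

(x, y, θ) = (3.5, 5.5, 345°)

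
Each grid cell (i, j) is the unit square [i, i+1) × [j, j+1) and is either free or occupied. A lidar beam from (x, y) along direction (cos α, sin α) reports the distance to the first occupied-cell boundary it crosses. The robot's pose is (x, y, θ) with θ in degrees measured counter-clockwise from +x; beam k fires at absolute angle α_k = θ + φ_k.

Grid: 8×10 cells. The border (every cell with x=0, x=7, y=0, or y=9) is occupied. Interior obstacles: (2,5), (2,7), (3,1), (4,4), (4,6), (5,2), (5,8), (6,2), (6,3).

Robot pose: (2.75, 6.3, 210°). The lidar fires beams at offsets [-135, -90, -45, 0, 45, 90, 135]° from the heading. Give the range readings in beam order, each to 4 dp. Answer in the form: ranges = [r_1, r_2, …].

ranges = [0.7247, 0.8083, 1.8117, 0.6000, 0.3106, 0.3464, 4.3999]

beam 1: φ=-135°, α=75°
  direction (0.2588, 0.9659); cell (2,6); t to first gridline: x 0.9659, y 0.7247 (then +3.8637 / +1.0353)
    (2,7) via y @ 0.7247  # hit
  → r_1 = 0.7247
beam 2: φ=-90°, α=120°
  direction (-0.5000, 0.8660); cell (2,6); t to first gridline: x 1.5000, y 0.8083 (then +2.0000 / +1.1547)
    (2,7) via y @ 0.8083  # hit
  → r_2 = 0.8083
beam 3: φ=-45°, α=165°
  direction (-0.9659, 0.2588); cell (2,6); t to first gridline: x 0.7765, y 2.7046 (then +1.0353 / +3.8637)
    (1,6) via x @ 0.7765
    (0,6) via x @ 1.8117  # hit
  → r_3 = 1.8117
beam 4: φ=0°, α=210°
  direction (-0.8660, -0.5000); cell (2,6); t to first gridline: x 0.8660, y 0.6000 (then +1.1547 / +2.0000)
    (2,5) via y @ 0.6000  # hit
  → r_4 = 0.6000
beam 5: φ=45°, α=255°
  direction (-0.2588, -0.9659); cell (2,6); t to first gridline: x 2.8978, y 0.3106 (then +3.8637 / +1.0353)
    (2,5) via y @ 0.3106  # hit
  → r_5 = 0.3106
beam 6: φ=90°, α=300°
  direction (0.5000, -0.8660); cell (2,6); t to first gridline: x 0.5000, y 0.3464 (then +2.0000 / +1.1547)
    (2,5) via y @ 0.3464  # hit
  → r_6 = 0.3464
beam 7: φ=135°, α=345°
  direction (0.9659, -0.2588); cell (2,6); t to first gridline: x 0.2588, y 1.1591 (then +1.0353 / +3.8637)
    (3,6) via x @ 0.2588
    (3,5) via y @ 1.1591
    (4,5) via x @ 1.2941
    (5,5) via x @ 2.3294
    (6,5) via x @ 3.3646
    (7,5) via x @ 4.3999  # hit
  → r_7 = 4.3999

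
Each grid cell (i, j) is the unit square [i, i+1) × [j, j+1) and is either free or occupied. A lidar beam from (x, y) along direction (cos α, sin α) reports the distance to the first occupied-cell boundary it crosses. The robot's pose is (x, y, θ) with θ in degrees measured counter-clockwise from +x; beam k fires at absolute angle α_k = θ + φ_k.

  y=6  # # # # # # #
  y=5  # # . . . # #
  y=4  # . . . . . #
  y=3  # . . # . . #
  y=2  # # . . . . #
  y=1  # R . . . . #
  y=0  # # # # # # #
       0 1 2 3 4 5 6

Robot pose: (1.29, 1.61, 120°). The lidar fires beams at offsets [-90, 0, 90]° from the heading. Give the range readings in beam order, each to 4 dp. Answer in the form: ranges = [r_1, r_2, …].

beam 1: φ=-90°, α=30°
  cosα=0.8660 sinα=0.5000 | (1,1) | tMaxX 0.8198 tMaxY 0.7800 | tΔX 1.1547 tΔY 2.0000
    t=0.7800 [y] (1,2) — stop
  → r_1 = 0.7800
beam 2: φ=0°, α=120°
  cosα=-0.5000 sinα=0.8660 | (1,1) | tMaxX 0.5800 tMaxY 0.4503 | tΔX 2.0000 tΔY 1.1547
    t=0.4503 [y] (1,2) — stop
  → r_2 = 0.4503
beam 3: φ=90°, α=210°
  cosα=-0.8660 sinα=-0.5000 | (1,1) | tMaxX 0.3349 tMaxY 1.2200 | tΔX 1.1547 tΔY 2.0000
    t=0.3349 [x] (0,1) — stop
  → r_3 = 0.3349

ranges = [0.7800, 0.4503, 0.3349]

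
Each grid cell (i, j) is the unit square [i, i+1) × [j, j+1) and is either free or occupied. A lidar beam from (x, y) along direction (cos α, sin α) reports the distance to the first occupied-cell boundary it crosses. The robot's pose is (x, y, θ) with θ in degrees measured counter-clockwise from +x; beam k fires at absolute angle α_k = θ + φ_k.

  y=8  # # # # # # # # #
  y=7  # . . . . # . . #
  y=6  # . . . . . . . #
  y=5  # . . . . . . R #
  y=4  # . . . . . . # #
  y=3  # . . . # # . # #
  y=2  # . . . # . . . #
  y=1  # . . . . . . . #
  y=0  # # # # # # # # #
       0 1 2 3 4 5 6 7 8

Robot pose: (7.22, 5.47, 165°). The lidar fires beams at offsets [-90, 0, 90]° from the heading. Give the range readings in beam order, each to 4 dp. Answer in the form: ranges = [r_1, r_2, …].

ranges = [2.6192, 6.4394, 0.4866]

beam 1: φ=-90°, α=75°
  cosα=0.2588 sinα=0.9659 | (7,5) | tMaxX 3.0137 tMaxY 0.5487 | tΔX 3.8637 tΔY 1.0353
    t=0.5487 [y] (7,6)
    t=1.5840 [y] (7,7)
    t=2.6192 [y] (7,8) — stop
  → r_1 = 2.6192
beam 2: φ=0°, α=165°
  cosα=-0.9659 sinα=0.2588 | (7,5) | tMaxX 0.2278 tMaxY 2.0478 | tΔX 1.0353 tΔY 3.8637
    t=0.2278 [x] (6,5)
    t=1.2630 [x] (5,5)
    t=2.0478 [y] (5,6)
    t=2.2983 [x] (4,6)
    t=3.3336 [x] (3,6)
    t=4.3689 [x] (2,6)
    t=5.4041 [x] (1,6)
    t=5.9115 [y] (1,7)
    t=6.4394 [x] (0,7) — stop
  → r_2 = 6.4394
beam 3: φ=90°, α=255°
  cosα=-0.2588 sinα=-0.9659 | (7,5) | tMaxX 0.8500 tMaxY 0.4866 | tΔX 3.8637 tΔY 1.0353
    t=0.4866 [y] (7,4) — stop
  → r_3 = 0.4866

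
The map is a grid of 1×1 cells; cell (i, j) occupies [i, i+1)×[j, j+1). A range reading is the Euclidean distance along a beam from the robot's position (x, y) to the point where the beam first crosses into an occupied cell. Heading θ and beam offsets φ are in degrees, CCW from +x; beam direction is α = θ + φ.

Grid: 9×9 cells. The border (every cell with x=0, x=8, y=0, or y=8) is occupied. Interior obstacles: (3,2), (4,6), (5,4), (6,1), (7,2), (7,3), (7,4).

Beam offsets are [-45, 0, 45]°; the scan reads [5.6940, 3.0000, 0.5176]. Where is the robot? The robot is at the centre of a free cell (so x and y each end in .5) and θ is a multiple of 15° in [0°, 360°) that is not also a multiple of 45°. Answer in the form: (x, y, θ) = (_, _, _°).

(x, y, θ) = (6.5, 2.5, 210°)

Enumerate (i+0.5, j+0.5, θ) over the 42 free cells and 16 admissible headings. For each, cast all 3 beams and compare to the given ranges.
  (6.5, 7.5, 240°): beam 1 = 1.9319 ≠ 5.6940 ✗
  (2.5, 2.5, 300°): beam 1 = 1.5529 ≠ 5.6940 ✗
  (4.5, 5.5, 210°): beam 1 = 3.6235 ≠ 5.6940 ✗
  (1.5, 2.5, 30°): beam 1 = 1.5529 ≠ 5.6940 ✗
  …
  (6.5, 2.5, 210°): r_1=5.6940, r_2=3.0000, r_3=0.5176 — all match ✓
Unique over the lattice → pose = (6.5, 2.5, 210°).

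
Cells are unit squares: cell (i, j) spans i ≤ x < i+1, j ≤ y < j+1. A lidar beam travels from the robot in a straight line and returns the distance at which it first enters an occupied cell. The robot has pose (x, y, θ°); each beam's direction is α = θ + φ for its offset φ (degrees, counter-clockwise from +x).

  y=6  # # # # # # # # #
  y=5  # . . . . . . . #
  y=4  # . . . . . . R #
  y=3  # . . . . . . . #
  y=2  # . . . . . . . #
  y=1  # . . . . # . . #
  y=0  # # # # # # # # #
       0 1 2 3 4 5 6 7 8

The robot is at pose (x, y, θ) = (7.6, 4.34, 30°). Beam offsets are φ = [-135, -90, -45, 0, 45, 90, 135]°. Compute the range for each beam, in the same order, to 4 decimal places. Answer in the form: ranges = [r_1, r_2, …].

ranges = [3.4578, 0.8000, 0.4141, 0.4619, 1.5455, 1.9168, 6.4137]

beam 1: φ=-135°, α=255°
  cosα=-0.2588 sinα=-0.9659 | (7,4) | tMaxX 2.3182 tMaxY 0.3520 | tΔX 3.8637 tΔY 1.0353
    t=0.3520 [y] (7,3)
    t=1.3873 [y] (7,2)
    t=2.3182 [x] (6,2)
    t=2.4225 [y] (6,1)
    t=3.4578 [y] (6,0) — stop
  → r_1 = 3.4578
beam 2: φ=-90°, α=300°
  cosα=0.5000 sinα=-0.8660 | (7,4) | tMaxX 0.8000 tMaxY 0.3926 | tΔX 2.0000 tΔY 1.1547
    t=0.3926 [y] (7,3)
    t=0.8000 [x] (8,3) — stop
  → r_2 = 0.8000
beam 3: φ=-45°, α=345°
  cosα=0.9659 sinα=-0.2588 | (7,4) | tMaxX 0.4141 tMaxY 1.3137 | tΔX 1.0353 tΔY 3.8637
    t=0.4141 [x] (8,4) — stop
  → r_3 = 0.4141
beam 4: φ=0°, α=30°
  cosα=0.8660 sinα=0.5000 | (7,4) | tMaxX 0.4619 tMaxY 1.3200 | tΔX 1.1547 tΔY 2.0000
    t=0.4619 [x] (8,4) — stop
  → r_4 = 0.4619
beam 5: φ=45°, α=75°
  cosα=0.2588 sinα=0.9659 | (7,4) | tMaxX 1.5455 tMaxY 0.6833 | tΔX 3.8637 tΔY 1.0353
    t=0.6833 [y] (7,5)
    t=1.5455 [x] (8,5) — stop
  → r_5 = 1.5455
beam 6: φ=90°, α=120°
  cosα=-0.5000 sinα=0.8660 | (7,4) | tMaxX 1.2000 tMaxY 0.7621 | tΔX 2.0000 tΔY 1.1547
    t=0.7621 [y] (7,5)
    t=1.2000 [x] (6,5)
    t=1.9168 [y] (6,6) — stop
  → r_6 = 1.9168
beam 7: φ=135°, α=165°
  cosα=-0.9659 sinα=0.2588 | (7,4) | tMaxX 0.6212 tMaxY 2.5500 | tΔX 1.0353 tΔY 3.8637
    t=0.6212 [x] (6,4)
    t=1.6564 [x] (5,4)
    t=2.5500 [y] (5,5)
    t=2.6917 [x] (4,5)
    t=3.7270 [x] (3,5)
    t=4.7623 [x] (2,5)
    t=5.7975 [x] (1,5)
    t=6.4137 [y] (1,6) — stop
  → r_7 = 6.4137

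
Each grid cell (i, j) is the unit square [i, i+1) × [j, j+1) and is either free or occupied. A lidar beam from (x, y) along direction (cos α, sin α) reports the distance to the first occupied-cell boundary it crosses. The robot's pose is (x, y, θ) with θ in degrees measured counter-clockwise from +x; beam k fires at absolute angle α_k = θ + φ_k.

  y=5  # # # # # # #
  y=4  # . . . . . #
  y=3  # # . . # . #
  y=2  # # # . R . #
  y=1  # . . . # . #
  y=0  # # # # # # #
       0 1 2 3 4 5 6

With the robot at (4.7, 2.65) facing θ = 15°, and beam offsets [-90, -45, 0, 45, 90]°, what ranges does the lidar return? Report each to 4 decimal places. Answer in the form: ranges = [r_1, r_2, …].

beam 1: φ=-90°, α=285°
  dir = (cos 285°, sin 285°) = (0.2588, -0.9659); from cell (4,2)
  next x-line at t=1.1591, next y-line at t=0.6729; Δt_x=3.8637, Δt_y=1.0353
    y: enter (4,1) at t=0.6729 ← occupied
  → r_1 = 0.6729
beam 2: φ=-45°, α=330°
  dir = (cos 330°, sin 330°) = (0.8660, -0.5000); from cell (4,2)
  next x-line at t=0.3464, next y-line at t=1.3000; Δt_x=1.1547, Δt_y=2.0000
    x: enter (5,2) at t=0.3464
    y: enter (5,1) at t=1.3000
    x: enter (6,1) at t=1.5011 ← occupied
  → r_2 = 1.5011
beam 3: φ=0°, α=15°
  dir = (cos 15°, sin 15°) = (0.9659, 0.2588); from cell (4,2)
  next x-line at t=0.3106, next y-line at t=1.3523; Δt_x=1.0353, Δt_y=3.8637
    x: enter (5,2) at t=0.3106
    x: enter (6,2) at t=1.3459 ← occupied
  → r_3 = 1.3459
beam 4: φ=45°, α=60°
  dir = (cos 60°, sin 60°) = (0.5000, 0.8660); from cell (4,2)
  next x-line at t=0.6000, next y-line at t=0.4041; Δt_x=2.0000, Δt_y=1.1547
    y: enter (4,3) at t=0.4041 ← occupied
  → r_4 = 0.4041
beam 5: φ=90°, α=105°
  dir = (cos 105°, sin 105°) = (-0.2588, 0.9659); from cell (4,2)
  next x-line at t=2.7046, next y-line at t=0.3623; Δt_x=3.8637, Δt_y=1.0353
    y: enter (4,3) at t=0.3623 ← occupied
  → r_5 = 0.3623

ranges = [0.6729, 1.5011, 1.3459, 0.4041, 0.3623]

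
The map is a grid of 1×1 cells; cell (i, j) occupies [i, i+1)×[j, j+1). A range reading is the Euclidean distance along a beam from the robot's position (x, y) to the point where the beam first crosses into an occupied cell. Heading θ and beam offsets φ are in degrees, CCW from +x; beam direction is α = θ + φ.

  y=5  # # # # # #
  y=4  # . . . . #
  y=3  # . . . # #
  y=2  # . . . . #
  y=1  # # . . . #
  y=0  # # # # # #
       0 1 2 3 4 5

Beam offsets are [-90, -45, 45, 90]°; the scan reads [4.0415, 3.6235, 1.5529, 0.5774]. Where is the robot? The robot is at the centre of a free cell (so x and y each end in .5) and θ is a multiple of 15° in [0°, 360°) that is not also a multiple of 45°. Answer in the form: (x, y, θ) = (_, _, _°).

The pose lattice has 14·16 = 224 candidates. Test each by forward raycasting.
  (4.5, 2.5, 255°): beam 1 = 3.6235 ≠ 4.0415 ✗
  (3.5, 3.5, 300°): beam 1 = 2.8868 ≠ 4.0415 ✗
  (3.5, 4.5, 165°): beam 1 = 0.5176 ≠ 4.0415 ✗
  (1.5, 2.5, 345°): beam 1 = 0.5176 ≠ 4.0415 ✗
  (1.5, 2.5, 60°): beam 1 = 3.0000 ≠ 4.0415 ✗
  …
  (1.5, 3.5, 60°): r_1=4.0415, r_2=3.6235, r_3=1.5529, r_4=0.5774 — all match ✓
Unique over the lattice → pose = (1.5, 3.5, 60°).

(x, y, θ) = (1.5, 3.5, 60°)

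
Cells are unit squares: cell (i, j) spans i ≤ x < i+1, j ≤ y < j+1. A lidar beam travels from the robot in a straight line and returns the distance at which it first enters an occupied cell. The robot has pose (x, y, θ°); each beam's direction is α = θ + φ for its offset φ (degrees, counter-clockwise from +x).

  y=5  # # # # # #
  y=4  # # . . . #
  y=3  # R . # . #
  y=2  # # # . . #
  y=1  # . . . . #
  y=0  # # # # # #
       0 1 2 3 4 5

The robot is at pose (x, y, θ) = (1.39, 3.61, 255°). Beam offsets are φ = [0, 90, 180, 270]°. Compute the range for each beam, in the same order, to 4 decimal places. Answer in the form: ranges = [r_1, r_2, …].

ranges = [0.6315, 1.6668, 0.4038, 0.4038]

beam 1: φ=0°, α=255°
  dir = (cos 255°, sin 255°) = (-0.2588, -0.9659); from cell (1,3)
  next x-line at t=1.5068, next y-line at t=0.6315; Δt_x=3.8637, Δt_y=1.0353
    y: enter (1,2) at t=0.6315 ← occupied
  → r_1 = 0.6315
beam 2: φ=90°, α=345°
  dir = (cos 345°, sin 345°) = (0.9659, -0.2588); from cell (1,3)
  next x-line at t=0.6315, next y-line at t=2.3569; Δt_x=1.0353, Δt_y=3.8637
    x: enter (2,3) at t=0.6315
    x: enter (3,3) at t=1.6668 ← occupied
  → r_2 = 1.6668
beam 3: φ=180°, α=75°
  dir = (cos 75°, sin 75°) = (0.2588, 0.9659); from cell (1,3)
  next x-line at t=2.3569, next y-line at t=0.4038; Δt_x=3.8637, Δt_y=1.0353
    y: enter (1,4) at t=0.4038 ← occupied
  → r_3 = 0.4038
beam 4: φ=270°, α=165°
  dir = (cos 165°, sin 165°) = (-0.9659, 0.2588); from cell (1,3)
  next x-line at t=0.4038, next y-line at t=1.5068; Δt_x=1.0353, Δt_y=3.8637
    x: enter (0,3) at t=0.4038 ← occupied
  → r_4 = 0.4038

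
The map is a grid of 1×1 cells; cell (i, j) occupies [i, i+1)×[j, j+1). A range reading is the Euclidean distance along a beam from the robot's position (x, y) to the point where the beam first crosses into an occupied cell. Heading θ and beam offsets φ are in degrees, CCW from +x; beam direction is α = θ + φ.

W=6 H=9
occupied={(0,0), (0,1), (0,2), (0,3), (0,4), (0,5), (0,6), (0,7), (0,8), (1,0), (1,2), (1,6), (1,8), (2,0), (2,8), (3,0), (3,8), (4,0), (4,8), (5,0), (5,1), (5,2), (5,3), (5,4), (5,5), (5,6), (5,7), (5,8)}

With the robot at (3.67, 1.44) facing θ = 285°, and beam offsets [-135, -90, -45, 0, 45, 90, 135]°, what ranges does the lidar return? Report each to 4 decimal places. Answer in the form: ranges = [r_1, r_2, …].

beam 1: φ=-135°, α=150°
  cosα=-0.8660 sinα=0.5000 | (3,1) | tMaxX 0.7736 tMaxY 1.1200 | tΔX 1.1547 tΔY 2.0000
    t=0.7736 [x] (2,1)
    t=1.1200 [y] (2,2)
    t=1.9283 [x] (1,2) — stop
  → r_1 = 1.9283
beam 2: φ=-90°, α=195°
  cosα=-0.9659 sinα=-0.2588 | (3,1) | tMaxX 0.6936 tMaxY 1.7000 | tΔX 1.0353 tΔY 3.8637
    t=0.6936 [x] (2,1)
    t=1.7000 [y] (2,0) — stop
  → r_2 = 1.7000
beam 3: φ=-45°, α=240°
  cosα=-0.5000 sinα=-0.8660 | (3,1) | tMaxX 1.3400 tMaxY 0.5081 | tΔX 2.0000 tΔY 1.1547
    t=0.5081 [y] (3,0) — stop
  → r_3 = 0.5081
beam 4: φ=0°, α=285°
  cosα=0.2588 sinα=-0.9659 | (3,1) | tMaxX 1.2750 tMaxY 0.4555 | tΔX 3.8637 tΔY 1.0353
    t=0.4555 [y] (3,0) — stop
  → r_4 = 0.4555
beam 5: φ=45°, α=330°
  cosα=0.8660 sinα=-0.5000 | (3,1) | tMaxX 0.3811 tMaxY 0.8800 | tΔX 1.1547 tΔY 2.0000
    t=0.3811 [x] (4,1)
    t=0.8800 [y] (4,0) — stop
  → r_5 = 0.8800
beam 6: φ=90°, α=15°
  cosα=0.9659 sinα=0.2588 | (3,1) | tMaxX 0.3416 tMaxY 2.1637 | tΔX 1.0353 tΔY 3.8637
    t=0.3416 [x] (4,1)
    t=1.3769 [x] (5,1) — stop
  → r_6 = 1.3769
beam 7: φ=135°, α=60°
  cosα=0.5000 sinα=0.8660 | (3,1) | tMaxX 0.6600 tMaxY 0.6466 | tΔX 2.0000 tΔY 1.1547
    t=0.6466 [y] (3,2)
    t=0.6600 [x] (4,2)
    t=1.8013 [y] (4,3)
    t=2.6600 [x] (5,3) — stop
  → r_7 = 2.6600

ranges = [1.9283, 1.7000, 0.5081, 0.4555, 0.8800, 1.3769, 2.6600]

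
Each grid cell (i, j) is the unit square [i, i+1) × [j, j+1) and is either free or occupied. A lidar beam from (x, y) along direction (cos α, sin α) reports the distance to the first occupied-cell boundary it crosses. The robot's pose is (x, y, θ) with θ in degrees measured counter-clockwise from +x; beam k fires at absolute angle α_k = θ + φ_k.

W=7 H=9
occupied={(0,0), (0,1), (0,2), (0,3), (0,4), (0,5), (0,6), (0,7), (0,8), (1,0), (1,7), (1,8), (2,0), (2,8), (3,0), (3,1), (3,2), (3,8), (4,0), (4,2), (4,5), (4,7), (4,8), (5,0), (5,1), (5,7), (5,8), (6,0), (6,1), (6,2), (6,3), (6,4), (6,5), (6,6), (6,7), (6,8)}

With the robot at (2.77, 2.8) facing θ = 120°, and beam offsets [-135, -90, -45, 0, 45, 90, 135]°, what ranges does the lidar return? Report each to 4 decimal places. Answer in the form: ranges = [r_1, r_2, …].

ranges = [0.2381, 0.2656, 4.7524, 3.5400, 1.8324, 2.0438, 1.8635]

beam 1: φ=-135°, α=345°
  d=(0.9659,-0.2588)  start (2,2)  tX=0.2381 tY=3.0910  stride 1/|dx|=1.0353 1/|dy|=3.8637
    cross x-line → (3,2), t=0.2381 (wall)
  → r_1 = 0.2381
beam 2: φ=-90°, α=30°
  d=(0.8660,0.5000)  start (2,2)  tX=0.2656 tY=0.4000  stride 1/|dx|=1.1547 1/|dy|=2.0000
    cross x-line → (3,2), t=0.2656 (wall)
  → r_2 = 0.2656
beam 3: φ=-45°, α=75°
  d=(0.2588,0.9659)  start (2,2)  tX=0.8887 tY=0.2071  stride 1/|dx|=3.8637 1/|dy|=1.0353
    cross y-line → (2,3), t=0.2071
    cross x-line → (3,3), t=0.8887
    cross y-line → (3,4), t=1.2423
    cross y-line → (3,5), t=2.2776
    cross y-line → (3,6), t=3.3129
    cross y-line → (3,7), t=4.3482
    cross x-line → (4,7), t=4.7524 (wall)
  → r_3 = 4.7524
beam 4: φ=0°, α=120°
  d=(-0.5000,0.8660)  start (2,2)  tX=1.5400 tY=0.2309  stride 1/|dx|=2.0000 1/|dy|=1.1547
    cross y-line → (2,3), t=0.2309
    cross y-line → (2,4), t=1.3856
    cross x-line → (1,4), t=1.5400
    cross y-line → (1,5), t=2.5403
    cross x-line → (0,5), t=3.5400 (wall)
  → r_4 = 3.5400
beam 5: φ=45°, α=165°
  d=(-0.9659,0.2588)  start (2,2)  tX=0.7972 tY=0.7727  stride 1/|dx|=1.0353 1/|dy|=3.8637
    cross y-line → (2,3), t=0.7727
    cross x-line → (1,3), t=0.7972
    cross x-line → (0,3), t=1.8324 (wall)
  → r_5 = 1.8324
beam 6: φ=90°, α=210°
  d=(-0.8660,-0.5000)  start (2,2)  tX=0.8891 tY=1.6000  stride 1/|dx|=1.1547 1/|dy|=2.0000
    cross x-line → (1,2), t=0.8891
    cross y-line → (1,1), t=1.6000
    cross x-line → (0,1), t=2.0438 (wall)
  → r_6 = 2.0438
beam 7: φ=135°, α=255°
  d=(-0.2588,-0.9659)  start (2,2)  tX=2.9751 tY=0.8282  stride 1/|dx|=3.8637 1/|dy|=1.0353
    cross y-line → (2,1), t=0.8282
    cross y-line → (2,0), t=1.8635 (wall)
  → r_7 = 1.8635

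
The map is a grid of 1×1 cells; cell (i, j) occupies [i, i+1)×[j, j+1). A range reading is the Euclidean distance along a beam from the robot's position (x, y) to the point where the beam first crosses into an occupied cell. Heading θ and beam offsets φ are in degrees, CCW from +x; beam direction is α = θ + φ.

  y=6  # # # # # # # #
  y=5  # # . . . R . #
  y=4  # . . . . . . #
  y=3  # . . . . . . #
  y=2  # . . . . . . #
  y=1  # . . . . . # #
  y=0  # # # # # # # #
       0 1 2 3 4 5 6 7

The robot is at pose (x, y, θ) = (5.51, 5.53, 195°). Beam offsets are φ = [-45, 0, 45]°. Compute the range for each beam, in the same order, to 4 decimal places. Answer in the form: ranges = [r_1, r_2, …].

beam 1: φ=-45°, α=150°
  cosα=-0.8660 sinα=0.5000 | (5,5) | tMaxX 0.5889 tMaxY 0.9400 | tΔX 1.1547 tΔY 2.0000
    t=0.5889 [x] (4,5)
    t=0.9400 [y] (4,6) — stop
  → r_1 = 0.9400
beam 2: φ=0°, α=195°
  cosα=-0.9659 sinα=-0.2588 | (5,5) | tMaxX 0.5280 tMaxY 2.0478 | tΔX 1.0353 tΔY 3.8637
    t=0.5280 [x] (4,5)
    t=1.5633 [x] (3,5)
    t=2.0478 [y] (3,4)
    t=2.5985 [x] (2,4)
    t=3.6338 [x] (1,4)
    t=4.6691 [x] (0,4) — stop
  → r_2 = 4.6691
beam 3: φ=45°, α=240°
  cosα=-0.5000 sinα=-0.8660 | (5,5) | tMaxX 1.0200 tMaxY 0.6120 | tΔX 2.0000 tΔY 1.1547
    t=0.6120 [y] (5,4)
    t=1.0200 [x] (4,4)
    t=1.7667 [y] (4,3)
    t=2.9214 [y] (4,2)
    t=3.0200 [x] (3,2)
    t=4.0761 [y] (3,1)
    t=5.0200 [x] (2,1)
    t=5.2308 [y] (2,0) — stop
  → r_3 = 5.2308

ranges = [0.9400, 4.6691, 5.2308]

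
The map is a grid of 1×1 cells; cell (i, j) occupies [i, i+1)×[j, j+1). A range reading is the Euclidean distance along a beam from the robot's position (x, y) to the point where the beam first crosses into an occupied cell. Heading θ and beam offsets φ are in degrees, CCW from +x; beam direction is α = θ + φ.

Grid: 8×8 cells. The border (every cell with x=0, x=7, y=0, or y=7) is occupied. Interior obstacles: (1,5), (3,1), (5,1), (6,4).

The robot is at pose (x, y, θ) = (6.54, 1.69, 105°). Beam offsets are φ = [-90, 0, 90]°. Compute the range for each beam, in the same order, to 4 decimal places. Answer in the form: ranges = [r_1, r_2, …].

beam 1: φ=-90°, α=15°
  dir = (cos 15°, sin 15°) = (0.9659, 0.2588); from cell (6,1)
  next x-line at t=0.4762, next y-line at t=1.1977; Δt_x=1.0353, Δt_y=3.8637
    x: enter (7,1) at t=0.4762 ← occupied
  → r_1 = 0.4762
beam 2: φ=0°, α=105°
  dir = (cos 105°, sin 105°) = (-0.2588, 0.9659); from cell (6,1)
  next x-line at t=2.0864, next y-line at t=0.3209; Δt_x=3.8637, Δt_y=1.0353
    y: enter (6,2) at t=0.3209
    y: enter (6,3) at t=1.3562
    x: enter (5,3) at t=2.0864
    y: enter (5,4) at t=2.3915
    y: enter (5,5) at t=3.4268
    y: enter (5,6) at t=4.4620
    y: enter (5,7) at t=5.4973 ← occupied
  → r_2 = 5.4973
beam 3: φ=90°, α=195°
  dir = (cos 195°, sin 195°) = (-0.9659, -0.2588); from cell (6,1)
  next x-line at t=0.5590, next y-line at t=2.6660; Δt_x=1.0353, Δt_y=3.8637
    x: enter (5,1) at t=0.5590 ← occupied
  → r_3 = 0.5590

ranges = [0.4762, 5.4973, 0.5590]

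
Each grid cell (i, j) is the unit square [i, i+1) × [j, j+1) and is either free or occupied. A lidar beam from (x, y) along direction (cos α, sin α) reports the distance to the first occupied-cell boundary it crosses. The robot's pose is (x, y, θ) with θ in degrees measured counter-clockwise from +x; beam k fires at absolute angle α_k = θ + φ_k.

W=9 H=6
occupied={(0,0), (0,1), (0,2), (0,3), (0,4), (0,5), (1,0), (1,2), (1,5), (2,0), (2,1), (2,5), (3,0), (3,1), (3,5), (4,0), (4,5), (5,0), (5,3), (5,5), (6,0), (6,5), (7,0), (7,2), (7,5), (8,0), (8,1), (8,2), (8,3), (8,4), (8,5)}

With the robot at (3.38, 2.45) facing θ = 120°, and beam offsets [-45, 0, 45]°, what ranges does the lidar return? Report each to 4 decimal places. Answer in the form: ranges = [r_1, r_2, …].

beam 1: φ=-45°, α=75°
  direction (0.2588, 0.9659); cell (3,2); t to first gridline: x 2.3955, y 0.5694 (then +3.8637 / +1.0353)
    (3,3) via y @ 0.5694
    (3,4) via y @ 1.6047
    (4,4) via x @ 2.3955
    (4,5) via y @ 2.6400  # hit
  → r_1 = 2.6400
beam 2: φ=0°, α=120°
  direction (-0.5000, 0.8660); cell (3,2); t to first gridline: x 0.7600, y 0.6351 (then +2.0000 / +1.1547)
    (3,3) via y @ 0.6351
    (2,3) via x @ 0.7600
    (2,4) via y @ 1.7898
    (1,4) via x @ 2.7600
    (1,5) via y @ 2.9445  # hit
  → r_2 = 2.9445
beam 3: φ=45°, α=165°
  direction (-0.9659, 0.2588); cell (3,2); t to first gridline: x 0.3934, y 2.1250 (then +1.0353 / +3.8637)
    (2,2) via x @ 0.3934
    (1,2) via x @ 1.4287  # hit
  → r_3 = 1.4287

ranges = [2.6400, 2.9445, 1.4287]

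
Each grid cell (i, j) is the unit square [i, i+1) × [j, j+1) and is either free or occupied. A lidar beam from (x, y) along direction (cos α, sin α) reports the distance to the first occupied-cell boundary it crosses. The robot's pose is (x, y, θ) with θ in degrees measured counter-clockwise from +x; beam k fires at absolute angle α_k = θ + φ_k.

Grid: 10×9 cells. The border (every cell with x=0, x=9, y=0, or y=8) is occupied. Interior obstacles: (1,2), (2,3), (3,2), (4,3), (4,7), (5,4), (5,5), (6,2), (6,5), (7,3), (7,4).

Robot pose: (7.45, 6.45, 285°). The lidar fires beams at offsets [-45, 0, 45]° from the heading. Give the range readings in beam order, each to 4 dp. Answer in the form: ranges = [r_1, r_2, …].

ranges = [0.9000, 1.5012, 1.7898]

beam 1: φ=-45°, α=240°
  d=(-0.5000,-0.8660)  start (7,6)  tX=0.9000 tY=0.5196  stride 1/|dx|=2.0000 1/|dy|=1.1547
    cross y-line → (7,5), t=0.5196
    cross x-line → (6,5), t=0.9000 (wall)
  → r_1 = 0.9000
beam 2: φ=0°, α=285°
  d=(0.2588,-0.9659)  start (7,6)  tX=2.1250 tY=0.4659  stride 1/|dx|=3.8637 1/|dy|=1.0353
    cross y-line → (7,5), t=0.4659
    cross y-line → (7,4), t=1.5012 (wall)
  → r_2 = 1.5012
beam 3: φ=45°, α=330°
  d=(0.8660,-0.5000)  start (7,6)  tX=0.6351 tY=0.9000  stride 1/|dx|=1.1547 1/|dy|=2.0000
    cross x-line → (8,6), t=0.6351
    cross y-line → (8,5), t=0.9000
    cross x-line → (9,5), t=1.7898 (wall)
  → r_3 = 1.7898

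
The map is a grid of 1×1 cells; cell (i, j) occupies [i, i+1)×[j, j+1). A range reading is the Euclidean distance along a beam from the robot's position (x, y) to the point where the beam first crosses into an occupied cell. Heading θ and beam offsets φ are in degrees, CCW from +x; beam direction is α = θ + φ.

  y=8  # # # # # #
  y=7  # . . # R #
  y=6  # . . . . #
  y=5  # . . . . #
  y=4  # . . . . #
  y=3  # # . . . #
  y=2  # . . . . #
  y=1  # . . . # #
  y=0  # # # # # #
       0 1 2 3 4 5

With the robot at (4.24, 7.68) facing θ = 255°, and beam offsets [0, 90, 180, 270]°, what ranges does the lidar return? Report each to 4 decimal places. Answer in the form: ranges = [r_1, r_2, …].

beam 1: φ=0°, α=255°
  dir = (cos 255°, sin 255°) = (-0.2588, -0.9659); from cell (4,7)
  next x-line at t=0.9273, next y-line at t=0.7040; Δt_x=3.8637, Δt_y=1.0353
    y: enter (4,6) at t=0.7040
    x: enter (3,6) at t=0.9273
    y: enter (3,5) at t=1.7393
    y: enter (3,4) at t=2.7745
    y: enter (3,3) at t=3.8098
    x: enter (2,3) at t=4.7910
    y: enter (2,2) at t=4.8451
    y: enter (2,1) at t=5.8804
    y: enter (2,0) at t=6.9156 ← occupied
  → r_1 = 6.9156
beam 2: φ=90°, α=345°
  dir = (cos 345°, sin 345°) = (0.9659, -0.2588); from cell (4,7)
  next x-line at t=0.7868, next y-line at t=2.6273; Δt_x=1.0353, Δt_y=3.8637
    x: enter (5,7) at t=0.7868 ← occupied
  → r_2 = 0.7868
beam 3: φ=180°, α=75°
  dir = (cos 75°, sin 75°) = (0.2588, 0.9659); from cell (4,7)
  next x-line at t=2.9364, next y-line at t=0.3313; Δt_x=3.8637, Δt_y=1.0353
    y: enter (4,8) at t=0.3313 ← occupied
  → r_3 = 0.3313
beam 4: φ=270°, α=165°
  dir = (cos 165°, sin 165°) = (-0.9659, 0.2588); from cell (4,7)
  next x-line at t=0.2485, next y-line at t=1.2364; Δt_x=1.0353, Δt_y=3.8637
    x: enter (3,7) at t=0.2485 ← occupied
  → r_4 = 0.2485

ranges = [6.9156, 0.7868, 0.3313, 0.2485]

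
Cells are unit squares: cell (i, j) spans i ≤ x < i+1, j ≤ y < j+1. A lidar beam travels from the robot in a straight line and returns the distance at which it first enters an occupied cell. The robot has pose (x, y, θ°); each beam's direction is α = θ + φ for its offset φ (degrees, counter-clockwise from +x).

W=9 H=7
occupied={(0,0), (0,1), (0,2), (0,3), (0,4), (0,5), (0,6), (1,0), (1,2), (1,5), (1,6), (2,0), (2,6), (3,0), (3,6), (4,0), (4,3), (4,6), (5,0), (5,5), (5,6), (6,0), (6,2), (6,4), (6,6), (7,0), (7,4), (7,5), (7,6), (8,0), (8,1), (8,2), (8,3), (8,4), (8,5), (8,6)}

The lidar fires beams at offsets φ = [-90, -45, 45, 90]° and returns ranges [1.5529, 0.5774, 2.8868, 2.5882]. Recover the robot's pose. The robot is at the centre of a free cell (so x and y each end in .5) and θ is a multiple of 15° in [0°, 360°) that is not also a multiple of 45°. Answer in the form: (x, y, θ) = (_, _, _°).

Enumerate (i+0.5, j+0.5, θ) over the 27 free cells and 16 admissible headings. For each, cast all 4 beams and compare to the given ranges.
  (1.5, 4.5, 75°): beam 1 = 2.5882 ≠ 1.5529 ✗
  (7.5, 1.5, 330°): beam 1 = 0.5774 ≠ 1.5529 ✗
  (1.5, 1.5, 120°): beam 1 = 3.0000 ≠ 1.5529 ✗
  (7.5, 2.5, 330°): beam 1 = 1.7321 ≠ 1.5529 ✗
  …
  (5.5, 3.5, 195°): r_1=1.5529, r_2=0.5774, r_3=2.8868, r_4=2.5882 — all match ✓
No second candidate reproduces the full scan.

(x, y, θ) = (5.5, 3.5, 195°)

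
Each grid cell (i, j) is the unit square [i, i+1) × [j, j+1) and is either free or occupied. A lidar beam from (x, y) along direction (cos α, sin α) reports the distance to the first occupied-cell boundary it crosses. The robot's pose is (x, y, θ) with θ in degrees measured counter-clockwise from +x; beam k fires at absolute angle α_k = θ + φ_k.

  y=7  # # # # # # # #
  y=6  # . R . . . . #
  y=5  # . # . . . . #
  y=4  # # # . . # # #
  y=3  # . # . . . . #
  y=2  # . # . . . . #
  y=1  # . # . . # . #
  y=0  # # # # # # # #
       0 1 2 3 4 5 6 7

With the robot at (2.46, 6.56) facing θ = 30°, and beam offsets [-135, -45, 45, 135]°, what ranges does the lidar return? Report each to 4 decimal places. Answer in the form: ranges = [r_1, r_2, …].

ranges = [0.5798, 4.7002, 0.4555, 1.5115]

beam 1: φ=-135°, α=255°
  cosα=-0.2588 sinα=-0.9659 | (2,6) | tMaxX 1.7773 tMaxY 0.5798 | tΔX 3.8637 tΔY 1.0353
    t=0.5798 [y] (2,5) — stop
  → r_1 = 0.5798
beam 2: φ=-45°, α=345°
  cosα=0.9659 sinα=-0.2588 | (2,6) | tMaxX 0.5590 tMaxY 2.1637 | tΔX 1.0353 tΔY 3.8637
    t=0.5590 [x] (3,6)
    t=1.5943 [x] (4,6)
    t=2.1637 [y] (4,5)
    t=2.6296 [x] (5,5)
    t=3.6649 [x] (6,5)
    t=4.7002 [x] (7,5) — stop
  → r_2 = 4.7002
beam 3: φ=45°, α=75°
  cosα=0.2588 sinα=0.9659 | (2,6) | tMaxX 2.0864 tMaxY 0.4555 | tΔX 3.8637 tΔY 1.0353
    t=0.4555 [y] (2,7) — stop
  → r_3 = 0.4555
beam 4: φ=135°, α=165°
  cosα=-0.9659 sinα=0.2588 | (2,6) | tMaxX 0.4762 tMaxY 1.7000 | tΔX 1.0353 tΔY 3.8637
    t=0.4762 [x] (1,6)
    t=1.5115 [x] (0,6) — stop
  → r_4 = 1.5115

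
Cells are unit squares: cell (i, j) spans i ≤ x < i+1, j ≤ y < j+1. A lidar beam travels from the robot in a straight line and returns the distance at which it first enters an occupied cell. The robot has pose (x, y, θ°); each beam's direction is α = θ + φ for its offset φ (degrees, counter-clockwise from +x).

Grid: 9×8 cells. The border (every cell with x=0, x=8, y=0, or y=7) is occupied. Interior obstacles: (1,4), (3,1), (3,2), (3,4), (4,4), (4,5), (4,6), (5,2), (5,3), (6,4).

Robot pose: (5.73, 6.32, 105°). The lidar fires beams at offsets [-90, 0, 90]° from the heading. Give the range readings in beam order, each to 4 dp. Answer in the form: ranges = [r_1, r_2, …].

beam 1: φ=-90°, α=15°
  d=(0.9659,0.2588)  start (5,6)  tX=0.2795 tY=2.6273  stride 1/|dx|=1.0353 1/|dy|=3.8637
    cross x-line → (6,6), t=0.2795
    cross x-line → (7,6), t=1.3148
    cross x-line → (8,6), t=2.3501 (wall)
  → r_1 = 2.3501
beam 2: φ=0°, α=105°
  d=(-0.2588,0.9659)  start (5,6)  tX=2.8205 tY=0.7040  stride 1/|dx|=3.8637 1/|dy|=1.0353
    cross y-line → (5,7), t=0.7040 (wall)
  → r_2 = 0.7040
beam 3: φ=90°, α=195°
  d=(-0.9659,-0.2588)  start (5,6)  tX=0.7558 tY=1.2364  stride 1/|dx|=1.0353 1/|dy|=3.8637
    cross x-line → (4,6), t=0.7558 (wall)
  → r_3 = 0.7558

ranges = [2.3501, 0.7040, 0.7558]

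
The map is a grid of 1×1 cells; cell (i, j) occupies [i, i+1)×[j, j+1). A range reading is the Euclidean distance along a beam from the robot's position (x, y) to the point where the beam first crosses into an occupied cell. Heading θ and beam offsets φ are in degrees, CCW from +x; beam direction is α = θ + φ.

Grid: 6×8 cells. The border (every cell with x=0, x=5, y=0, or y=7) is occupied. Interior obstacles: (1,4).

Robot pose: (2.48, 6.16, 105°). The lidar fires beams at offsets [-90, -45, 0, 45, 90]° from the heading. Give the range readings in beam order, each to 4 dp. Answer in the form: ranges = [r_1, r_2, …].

beam 1: φ=-90°, α=15°
  direction (0.9659, 0.2588); cell (2,6); t to first gridline: x 0.5383, y 3.2455 (then +1.0353 / +3.8637)
    (3,6) via x @ 0.5383
    (4,6) via x @ 1.5736
    (5,6) via x @ 2.6089  # hit
  → r_1 = 2.6089
beam 2: φ=-45°, α=60°
  direction (0.5000, 0.8660); cell (2,6); t to first gridline: x 1.0400, y 0.9699 (then +2.0000 / +1.1547)
    (2,7) via y @ 0.9699  # hit
  → r_2 = 0.9699
beam 3: φ=0°, α=105°
  direction (-0.2588, 0.9659); cell (2,6); t to first gridline: x 1.8546, y 0.8696 (then +3.8637 / +1.0353)
    (2,7) via y @ 0.8696  # hit
  → r_3 = 0.8696
beam 4: φ=45°, α=150°
  direction (-0.8660, 0.5000); cell (2,6); t to first gridline: x 0.5543, y 1.6800 (then +1.1547 / +2.0000)
    (1,6) via x @ 0.5543
    (1,7) via y @ 1.6800  # hit
  → r_4 = 1.6800
beam 5: φ=90°, α=195°
  direction (-0.9659, -0.2588); cell (2,6); t to first gridline: x 0.4969, y 0.6182 (then +1.0353 / +3.8637)
    (1,6) via x @ 0.4969
    (1,5) via y @ 0.6182
    (0,5) via x @ 1.5322  # hit
  → r_5 = 1.5322

ranges = [2.6089, 0.9699, 0.8696, 1.6800, 1.5322]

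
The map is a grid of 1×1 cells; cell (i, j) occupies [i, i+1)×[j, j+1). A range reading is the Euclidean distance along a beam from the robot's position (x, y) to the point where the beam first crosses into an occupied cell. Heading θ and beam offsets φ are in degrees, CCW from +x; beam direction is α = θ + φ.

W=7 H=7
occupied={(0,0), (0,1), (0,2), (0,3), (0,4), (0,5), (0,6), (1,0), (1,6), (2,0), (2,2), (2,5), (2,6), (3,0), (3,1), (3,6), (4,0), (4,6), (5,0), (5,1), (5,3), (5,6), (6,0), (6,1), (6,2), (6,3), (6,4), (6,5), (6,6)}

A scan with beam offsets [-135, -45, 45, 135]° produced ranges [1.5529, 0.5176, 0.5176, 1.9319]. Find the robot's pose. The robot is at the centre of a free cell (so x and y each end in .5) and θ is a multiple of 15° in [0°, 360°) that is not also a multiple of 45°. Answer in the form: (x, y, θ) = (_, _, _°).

(x, y, θ) = (5.5, 5.5, 30°)

Candidates: 20 free-cell centres × 16 headings = 320 poses. Raycast each; keep the one whose scan matches to 4 dp.
  (2.5, 3.5, 150°): beam 1 = 3.6235 ≠ 1.5529 ✗
  (1.5, 3.5, 195°): beam 1 = 1.7321 ≠ 1.5529 ✗
  (2.5, 3.5, 195°): beam 1 = 2.8868 ≠ 1.5529 ✗
  …
  (5.5, 5.5, 30°): r_1=1.5529, r_2=0.5176, r_3=0.5176, r_4=1.9319 — all match ✓
No second candidate reproduces the full scan.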